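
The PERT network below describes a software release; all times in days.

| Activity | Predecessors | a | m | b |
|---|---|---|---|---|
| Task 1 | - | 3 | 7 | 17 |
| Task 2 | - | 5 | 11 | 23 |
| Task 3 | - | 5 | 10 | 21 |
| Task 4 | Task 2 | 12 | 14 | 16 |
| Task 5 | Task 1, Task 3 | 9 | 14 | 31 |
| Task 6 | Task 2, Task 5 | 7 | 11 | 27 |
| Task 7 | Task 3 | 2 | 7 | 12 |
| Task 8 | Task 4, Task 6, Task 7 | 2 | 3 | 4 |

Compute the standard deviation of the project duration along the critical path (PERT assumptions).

5.64 days

te_Task 1 = (3 + 4·7 + 17)/6 = 48/6 = 8; σ²_Task 1 = ((17−3)/6)² = 5.444
te_Task 2 = (5 + 4·11 + 23)/6 = 72/6 = 12; σ²_Task 2 = ((23−5)/6)² = 9.000
te_Task 3 = (5 + 4·10 + 21)/6 = 66/6 = 11; σ²_Task 3 = ((21−5)/6)² = 7.111
te_Task 4 = (12 + 4·14 + 16)/6 = 84/6 = 14; σ²_Task 4 = ((16−12)/6)² = 0.444
te_Task 5 = (9 + 4·14 + 31)/6 = 96/6 = 16; σ²_Task 5 = ((31−9)/6)² = 13.444
te_Task 6 = (7 + 4·11 + 27)/6 = 78/6 = 13; σ²_Task 6 = ((27−7)/6)² = 11.111
te_Task 7 = (2 + 4·7 + 12)/6 = 42/6 = 7; σ²_Task 7 = ((12−2)/6)² = 2.778
te_Task 8 = (2 + 4·3 + 4)/6 = 18/6 = 3; σ²_Task 8 = ((4−2)/6)² = 0.111

Forward pass:
ES_Task 1 = 0; EF_Task 1 = 8
ES_Task 2 = 0; EF_Task 2 = 12
ES_Task 3 = 0; EF_Task 3 = 11
ES_Task 4 = 12; EF_Task 4 = 12+14 = 26
ES_Task 5 = max(EF_Task 1=8, EF_Task 3=11) = 11; EF_Task 5 = 11+16 = 27
ES_Task 6 = max(EF_Task 2=12, EF_Task 5=27) = 27; EF_Task 6 = 27+13 = 40
ES_Task 7 = 11; EF_Task 7 = 11+7 = 18
ES_Task 8 = max(EF_Task 4=26, EF_Task 6=40, EF_Task 7=18) = 40; EF_Task 8 = 40+3 = 43
Expected project duration μ = 43 days. Critical path: Task 3 → Task 5 → Task 6 → Task 8.

Variance along critical path = 7.111 + 13.444 + 11.111 + 0.111 = 31.778
σ = √31.778 = 5.637 days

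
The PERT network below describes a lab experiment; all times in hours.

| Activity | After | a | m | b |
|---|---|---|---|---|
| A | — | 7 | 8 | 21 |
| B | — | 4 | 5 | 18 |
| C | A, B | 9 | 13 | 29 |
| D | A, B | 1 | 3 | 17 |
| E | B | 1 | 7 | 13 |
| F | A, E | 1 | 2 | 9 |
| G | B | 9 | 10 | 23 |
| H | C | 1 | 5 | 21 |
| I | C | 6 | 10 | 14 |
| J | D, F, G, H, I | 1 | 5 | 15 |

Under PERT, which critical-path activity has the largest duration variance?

C

te_A = (7 + 4·8 + 21)/6 = 60/6 = 10; σ²_A = ((21−7)/6)² = 5.444
te_B = (4 + 4·5 + 18)/6 = 42/6 = 7; σ²_B = ((18−4)/6)² = 5.444
te_C = (9 + 4·13 + 29)/6 = 90/6 = 15; σ²_C = ((29−9)/6)² = 11.111
te_D = (1 + 4·3 + 17)/6 = 30/6 = 5; σ²_D = ((17−1)/6)² = 7.111
te_E = (1 + 4·7 + 13)/6 = 42/6 = 7; σ²_E = ((13−1)/6)² = 4.000
te_F = (1 + 4·2 + 9)/6 = 18/6 = 3; σ²_F = ((9−1)/6)² = 1.778
te_G = (9 + 4·10 + 23)/6 = 72/6 = 12; σ²_G = ((23−9)/6)² = 5.444
te_H = (1 + 4·5 + 21)/6 = 42/6 = 7; σ²_H = ((21−1)/6)² = 11.111
te_I = (6 + 4·10 + 14)/6 = 60/6 = 10; σ²_I = ((14−6)/6)² = 1.778
te_J = (1 + 4·5 + 15)/6 = 36/6 = 6; σ²_J = ((15−1)/6)² = 5.444

Forward pass:
ES_A = 0; EF_A = 10
ES_B = 0; EF_B = 7
ES_C = max(EF_A=10, EF_B=7) = 10; EF_C = 10+15 = 25
ES_D = max(EF_A=10, EF_B=7) = 10; EF_D = 10+5 = 15
ES_E = 7; EF_E = 7+7 = 14
ES_F = max(EF_A=10, EF_E=14) = 14; EF_F = 14+3 = 17
ES_G = 7; EF_G = 7+12 = 19
ES_H = 25; EF_H = 25+7 = 32
ES_I = 25; EF_I = 25+10 = 35
ES_J = max(EF_D=15, EF_F=17, EF_G=19, EF_H=32, EF_I=35) = 35; EF_J = 35+6 = 41
Expected project duration μ = 41 hours. Critical path: A → C → I → J.

Variances on critical path: σ²_A=5.444, σ²_C=11.111, σ²_I=1.778, σ²_J=5.444.
Largest is σ²_C = 11.111.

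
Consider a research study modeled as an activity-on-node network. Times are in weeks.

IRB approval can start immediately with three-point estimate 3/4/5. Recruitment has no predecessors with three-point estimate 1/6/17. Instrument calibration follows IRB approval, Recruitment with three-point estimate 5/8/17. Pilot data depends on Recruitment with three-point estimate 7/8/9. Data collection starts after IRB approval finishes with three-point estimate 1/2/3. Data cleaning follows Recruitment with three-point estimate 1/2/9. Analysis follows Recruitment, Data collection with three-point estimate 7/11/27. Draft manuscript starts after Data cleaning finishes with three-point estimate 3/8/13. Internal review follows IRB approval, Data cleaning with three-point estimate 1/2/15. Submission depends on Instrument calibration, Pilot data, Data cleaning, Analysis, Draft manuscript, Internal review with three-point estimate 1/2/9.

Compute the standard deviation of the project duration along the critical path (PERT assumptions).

te_IRB approval = (3 + 4·4 + 5)/6 = 24/6 = 4; σ²_IRB approval = ((5−3)/6)² = 0.111
te_Recruitment = (1 + 4·6 + 17)/6 = 42/6 = 7; σ²_Recruitment = ((17−1)/6)² = 7.111
te_Instrument calibration = (5 + 4·8 + 17)/6 = 54/6 = 9; σ²_Instrument calibration = ((17−5)/6)² = 4.000
te_Pilot data = (7 + 4·8 + 9)/6 = 48/6 = 8; σ²_Pilot data = ((9−7)/6)² = 0.111
te_Data collection = (1 + 4·2 + 3)/6 = 12/6 = 2; σ²_Data collection = ((3−1)/6)² = 0.111
te_Data cleaning = (1 + 4·2 + 9)/6 = 18/6 = 3; σ²_Data cleaning = ((9−1)/6)² = 1.778
te_Analysis = (7 + 4·11 + 27)/6 = 78/6 = 13; σ²_Analysis = ((27−7)/6)² = 11.111
te_Draft manuscript = (3 + 4·8 + 13)/6 = 48/6 = 8; σ²_Draft manuscript = ((13−3)/6)² = 2.778
te_Internal review = (1 + 4·2 + 15)/6 = 24/6 = 4; σ²_Internal review = ((15−1)/6)² = 5.444
te_Submission = (1 + 4·2 + 9)/6 = 18/6 = 3; σ²_Submission = ((9−1)/6)² = 1.778

Forward pass:
ES_IRB approval = 0; EF_IRB approval = 4
ES_Recruitment = 0; EF_Recruitment = 7
ES_Instrument calibration = max(EF_IRB approval=4, EF_Recruitment=7) = 7; EF_Instrument calibration = 7+9 = 16
ES_Pilot data = 7; EF_Pilot data = 7+8 = 15
ES_Data collection = 4; EF_Data collection = 4+2 = 6
ES_Data cleaning = 7; EF_Data cleaning = 7+3 = 10
ES_Analysis = max(EF_Recruitment=7, EF_Data collection=6) = 7; EF_Analysis = 7+13 = 20
ES_Draft manuscript = 10; EF_Draft manuscript = 10+8 = 18
ES_Internal review = max(EF_IRB approval=4, EF_Data cleaning=10) = 10; EF_Internal review = 10+4 = 14
ES_Submission = max(EF_Instrument calibration=16, EF_Pilot data=15, EF_Data cleaning=10, EF_Analysis=20, EF_Draft manuscript=18, EF_Internal review=14) = 20; EF_Submission = 20+3 = 23
Expected project duration μ = 23 weeks. Critical path: Recruitment → Analysis → Submission.

Variance along critical path = 7.111 + 11.111 + 1.778 = 20.000
σ = √20.000 = 4.472 weeks

4.47 weeks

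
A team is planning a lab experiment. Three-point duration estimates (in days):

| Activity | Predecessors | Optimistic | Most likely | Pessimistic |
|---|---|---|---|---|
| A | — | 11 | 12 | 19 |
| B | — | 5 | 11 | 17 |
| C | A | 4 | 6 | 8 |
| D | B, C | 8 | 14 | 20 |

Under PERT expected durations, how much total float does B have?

te_A = (11 + 4·12 + 19)/6 = 78/6 = 13
te_B = (5 + 4·11 + 17)/6 = 66/6 = 11
te_C = (4 + 4·6 + 8)/6 = 36/6 = 6
te_D = (8 + 4·14 + 20)/6 = 84/6 = 14

Forward pass:
ES_A = 0; EF_A = 13
ES_B = 0; EF_B = 11
ES_C = 13; EF_C = 13+6 = 19
ES_D = max(EF_B=11, EF_C=19) = 19; EF_D = 19+14 = 33
Expected project duration μ = 33 days. Critical path: A → C → D.

Backward pass:
LF_D = 33; LS_D = 33−14 = 19
LF_C = LS_D = 19; LS_C = 19−6 = 13
LF_B = LS_D = 19; LS_B = 19−11 = 8
LF_A = LS_C = 13; LS_A = 13−13 = 0
Slack_B = LS_B − ES_B = 8 − 0 = 8

8 days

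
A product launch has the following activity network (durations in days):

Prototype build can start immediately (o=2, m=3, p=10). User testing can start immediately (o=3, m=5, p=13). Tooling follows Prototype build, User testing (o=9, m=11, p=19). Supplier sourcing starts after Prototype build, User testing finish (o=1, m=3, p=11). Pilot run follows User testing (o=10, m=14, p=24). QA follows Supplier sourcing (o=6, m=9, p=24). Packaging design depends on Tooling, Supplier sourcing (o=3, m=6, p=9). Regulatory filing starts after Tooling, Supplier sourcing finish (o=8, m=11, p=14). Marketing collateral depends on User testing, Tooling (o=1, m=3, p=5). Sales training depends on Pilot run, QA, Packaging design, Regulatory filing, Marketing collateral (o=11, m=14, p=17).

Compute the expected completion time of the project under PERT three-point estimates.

43 days

te_Prototype build = (2 + 4·3 + 10)/6 = 24/6 = 4
te_User testing = (3 + 4·5 + 13)/6 = 36/6 = 6
te_Tooling = (9 + 4·11 + 19)/6 = 72/6 = 12
te_Supplier sourcing = (1 + 4·3 + 11)/6 = 24/6 = 4
te_Pilot run = (10 + 4·14 + 24)/6 = 90/6 = 15
te_QA = (6 + 4·9 + 24)/6 = 66/6 = 11
te_Packaging design = (3 + 4·6 + 9)/6 = 36/6 = 6
te_Regulatory filing = (8 + 4·11 + 14)/6 = 66/6 = 11
te_Marketing collateral = (1 + 4·3 + 5)/6 = 18/6 = 3
te_Sales training = (11 + 4·14 + 17)/6 = 84/6 = 14

Forward pass:
ES_Prototype build = 0; EF_Prototype build = 4
ES_User testing = 0; EF_User testing = 6
ES_Tooling = max(EF_Prototype build=4, EF_User testing=6) = 6; EF_Tooling = 6+12 = 18
ES_Supplier sourcing = max(EF_Prototype build=4, EF_User testing=6) = 6; EF_Supplier sourcing = 6+4 = 10
ES_Pilot run = 6; EF_Pilot run = 6+15 = 21
ES_QA = 10; EF_QA = 10+11 = 21
ES_Packaging design = max(EF_Tooling=18, EF_Supplier sourcing=10) = 18; EF_Packaging design = 18+6 = 24
ES_Regulatory filing = max(EF_Tooling=18, EF_Supplier sourcing=10) = 18; EF_Regulatory filing = 18+11 = 29
ES_Marketing collateral = max(EF_User testing=6, EF_Tooling=18) = 18; EF_Marketing collateral = 18+3 = 21
ES_Sales training = max(EF_Pilot run=21, EF_QA=21, EF_Packaging design=24, EF_Regulatory filing=29, EF_Marketing collateral=21) = 29; EF_Sales training = 29+14 = 43
Expected project duration μ = 43 days. Critical path: User testing → Tooling → Regulatory filing → Sales training.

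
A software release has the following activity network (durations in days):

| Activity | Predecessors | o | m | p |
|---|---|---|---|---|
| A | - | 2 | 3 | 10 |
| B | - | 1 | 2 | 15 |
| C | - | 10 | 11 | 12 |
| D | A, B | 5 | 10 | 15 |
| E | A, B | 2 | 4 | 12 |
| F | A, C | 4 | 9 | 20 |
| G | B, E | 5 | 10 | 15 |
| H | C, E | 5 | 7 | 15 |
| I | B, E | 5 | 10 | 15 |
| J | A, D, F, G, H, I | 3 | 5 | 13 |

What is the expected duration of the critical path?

27 days

te_A = (2 + 4·3 + 10)/6 = 24/6 = 4
te_B = (1 + 4·2 + 15)/6 = 24/6 = 4
te_C = (10 + 4·11 + 12)/6 = 66/6 = 11
te_D = (5 + 4·10 + 15)/6 = 60/6 = 10
te_E = (2 + 4·4 + 12)/6 = 30/6 = 5
te_F = (4 + 4·9 + 20)/6 = 60/6 = 10
te_G = (5 + 4·10 + 15)/6 = 60/6 = 10
te_H = (5 + 4·7 + 15)/6 = 48/6 = 8
te_I = (5 + 4·10 + 15)/6 = 60/6 = 10
te_J = (3 + 4·5 + 13)/6 = 36/6 = 6

Forward pass:
ES_A = 0; EF_A = 4
ES_B = 0; EF_B = 4
ES_C = 0; EF_C = 11
ES_D = max(EF_A=4, EF_B=4) = 4; EF_D = 4+10 = 14
ES_E = max(EF_A=4, EF_B=4) = 4; EF_E = 4+5 = 9
ES_F = max(EF_A=4, EF_C=11) = 11; EF_F = 11+10 = 21
ES_G = max(EF_B=4, EF_E=9) = 9; EF_G = 9+10 = 19
ES_H = max(EF_C=11, EF_E=9) = 11; EF_H = 11+8 = 19
ES_I = max(EF_B=4, EF_E=9) = 9; EF_I = 9+10 = 19
ES_J = max(EF_A=4, EF_D=14, EF_F=21, EF_G=19, EF_H=19, EF_I=19) = 21; EF_J = 21+6 = 27
Expected project duration μ = 27 days. Critical path: C → F → J.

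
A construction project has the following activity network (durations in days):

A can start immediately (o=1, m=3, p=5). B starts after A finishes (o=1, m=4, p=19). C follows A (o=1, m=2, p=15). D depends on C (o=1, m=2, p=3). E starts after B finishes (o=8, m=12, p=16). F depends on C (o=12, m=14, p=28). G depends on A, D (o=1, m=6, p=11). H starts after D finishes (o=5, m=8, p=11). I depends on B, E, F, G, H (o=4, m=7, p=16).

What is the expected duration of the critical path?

31 days

te_A = (1 + 4·3 + 5)/6 = 18/6 = 3
te_B = (1 + 4·4 + 19)/6 = 36/6 = 6
te_C = (1 + 4·2 + 15)/6 = 24/6 = 4
te_D = (1 + 4·2 + 3)/6 = 12/6 = 2
te_E = (8 + 4·12 + 16)/6 = 72/6 = 12
te_F = (12 + 4·14 + 28)/6 = 96/6 = 16
te_G = (1 + 4·6 + 11)/6 = 36/6 = 6
te_H = (5 + 4·8 + 11)/6 = 48/6 = 8
te_I = (4 + 4·7 + 16)/6 = 48/6 = 8

Forward pass:
ES_A = 0; EF_A = 3
ES_B = 3; EF_B = 3+6 = 9
ES_C = 3; EF_C = 3+4 = 7
ES_D = 7; EF_D = 7+2 = 9
ES_E = 9; EF_E = 9+12 = 21
ES_F = 7; EF_F = 7+16 = 23
ES_G = max(EF_A=3, EF_D=9) = 9; EF_G = 9+6 = 15
ES_H = 9; EF_H = 9+8 = 17
ES_I = max(EF_B=9, EF_E=21, EF_F=23, EF_G=15, EF_H=17) = 23; EF_I = 23+8 = 31
Expected project duration μ = 31 days. Critical path: A → C → F → I.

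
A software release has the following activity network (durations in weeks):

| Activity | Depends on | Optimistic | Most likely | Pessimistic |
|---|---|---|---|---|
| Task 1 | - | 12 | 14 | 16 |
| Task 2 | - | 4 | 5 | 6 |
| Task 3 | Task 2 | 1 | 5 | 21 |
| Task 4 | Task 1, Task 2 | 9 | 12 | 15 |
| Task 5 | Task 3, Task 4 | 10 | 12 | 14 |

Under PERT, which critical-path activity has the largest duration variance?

te_Task 1 = (12 + 4·14 + 16)/6 = 84/6 = 14; σ²_Task 1 = ((16−12)/6)² = 0.444
te_Task 2 = (4 + 4·5 + 6)/6 = 30/6 = 5; σ²_Task 2 = ((6−4)/6)² = 0.111
te_Task 3 = (1 + 4·5 + 21)/6 = 42/6 = 7; σ²_Task 3 = ((21−1)/6)² = 11.111
te_Task 4 = (9 + 4·12 + 15)/6 = 72/6 = 12; σ²_Task 4 = ((15−9)/6)² = 1.000
te_Task 5 = (10 + 4·12 + 14)/6 = 72/6 = 12; σ²_Task 5 = ((14−10)/6)² = 0.444

Forward pass:
ES_Task 1 = 0; EF_Task 1 = 14
ES_Task 2 = 0; EF_Task 2 = 5
ES_Task 3 = 5; EF_Task 3 = 5+7 = 12
ES_Task 4 = max(EF_Task 1=14, EF_Task 2=5) = 14; EF_Task 4 = 14+12 = 26
ES_Task 5 = max(EF_Task 3=12, EF_Task 4=26) = 26; EF_Task 5 = 26+12 = 38
Expected project duration μ = 38 weeks. Critical path: Task 1 → Task 4 → Task 5.

Variances on critical path: σ²_Task 1=0.444, σ²_Task 4=1.000, σ²_Task 5=0.444.
Largest is σ²_Task 4 = 1.000.

Task 4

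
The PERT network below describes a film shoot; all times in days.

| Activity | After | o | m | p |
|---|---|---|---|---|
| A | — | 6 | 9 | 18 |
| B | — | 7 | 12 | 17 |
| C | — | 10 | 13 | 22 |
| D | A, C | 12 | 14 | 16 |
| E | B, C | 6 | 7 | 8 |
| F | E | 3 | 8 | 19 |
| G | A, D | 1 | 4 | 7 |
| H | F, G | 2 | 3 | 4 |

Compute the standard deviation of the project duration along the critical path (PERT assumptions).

te_A = (6 + 4·9 + 18)/6 = 60/6 = 10; σ²_A = ((18−6)/6)² = 4.000
te_B = (7 + 4·12 + 17)/6 = 72/6 = 12; σ²_B = ((17−7)/6)² = 2.778
te_C = (10 + 4·13 + 22)/6 = 84/6 = 14; σ²_C = ((22−10)/6)² = 4.000
te_D = (12 + 4·14 + 16)/6 = 84/6 = 14; σ²_D = ((16−12)/6)² = 0.444
te_E = (6 + 4·7 + 8)/6 = 42/6 = 7; σ²_E = ((8−6)/6)² = 0.111
te_F = (3 + 4·8 + 19)/6 = 54/6 = 9; σ²_F = ((19−3)/6)² = 7.111
te_G = (1 + 4·4 + 7)/6 = 24/6 = 4; σ²_G = ((7−1)/6)² = 1.000
te_H = (2 + 4·3 + 4)/6 = 18/6 = 3; σ²_H = ((4−2)/6)² = 0.111

Forward pass:
ES_A = 0; EF_A = 10
ES_B = 0; EF_B = 12
ES_C = 0; EF_C = 14
ES_D = max(EF_A=10, EF_C=14) = 14; EF_D = 14+14 = 28
ES_E = max(EF_B=12, EF_C=14) = 14; EF_E = 14+7 = 21
ES_F = 21; EF_F = 21+9 = 30
ES_G = max(EF_A=10, EF_D=28) = 28; EF_G = 28+4 = 32
ES_H = max(EF_F=30, EF_G=32) = 32; EF_H = 32+3 = 35
Expected project duration μ = 35 days. Critical path: C → D → G → H.

Variance along critical path = 4.000 + 0.444 + 1.000 + 0.111 = 5.556
σ = √5.556 = 2.357 days

2.36 days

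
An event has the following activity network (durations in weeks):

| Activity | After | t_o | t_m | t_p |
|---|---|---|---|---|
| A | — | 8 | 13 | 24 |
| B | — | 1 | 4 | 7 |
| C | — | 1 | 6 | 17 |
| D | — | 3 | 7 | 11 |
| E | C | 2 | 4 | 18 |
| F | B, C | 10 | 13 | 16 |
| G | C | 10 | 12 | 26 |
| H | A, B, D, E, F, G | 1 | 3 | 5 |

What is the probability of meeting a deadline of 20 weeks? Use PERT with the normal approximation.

te_A = (8 + 4·13 + 24)/6 = 84/6 = 14; σ²_A = ((24−8)/6)² = 7.111
te_B = (1 + 4·4 + 7)/6 = 24/6 = 4; σ²_B = ((7−1)/6)² = 1.000
te_C = (1 + 4·6 + 17)/6 = 42/6 = 7; σ²_C = ((17−1)/6)² = 7.111
te_D = (3 + 4·7 + 11)/6 = 42/6 = 7; σ²_D = ((11−3)/6)² = 1.778
te_E = (2 + 4·4 + 18)/6 = 36/6 = 6; σ²_E = ((18−2)/6)² = 7.111
te_F = (10 + 4·13 + 16)/6 = 78/6 = 13; σ²_F = ((16−10)/6)² = 1.000
te_G = (10 + 4·12 + 26)/6 = 84/6 = 14; σ²_G = ((26−10)/6)² = 7.111
te_H = (1 + 4·3 + 5)/6 = 18/6 = 3; σ²_H = ((5−1)/6)² = 0.444

Forward pass:
ES_A = 0; EF_A = 14
ES_B = 0; EF_B = 4
ES_C = 0; EF_C = 7
ES_D = 0; EF_D = 7
ES_E = 7; EF_E = 7+6 = 13
ES_F = max(EF_B=4, EF_C=7) = 7; EF_F = 7+13 = 20
ES_G = 7; EF_G = 7+14 = 21
ES_H = max(EF_A=14, EF_B=4, EF_D=7, EF_E=13, EF_F=20, EF_G=21) = 21; EF_H = 21+3 = 24
Expected project duration μ = 24 weeks. Critical path: C → G → H.

Variance along critical path = 7.111 + 7.111 + 0.444 = 14.667; σ = √14.667 = 3.830 weeks.
Z = (20 − 24) / 3.830 = -1.044
P(T ≤ 20) = Φ(-1.044) ≈ 0.148

0.148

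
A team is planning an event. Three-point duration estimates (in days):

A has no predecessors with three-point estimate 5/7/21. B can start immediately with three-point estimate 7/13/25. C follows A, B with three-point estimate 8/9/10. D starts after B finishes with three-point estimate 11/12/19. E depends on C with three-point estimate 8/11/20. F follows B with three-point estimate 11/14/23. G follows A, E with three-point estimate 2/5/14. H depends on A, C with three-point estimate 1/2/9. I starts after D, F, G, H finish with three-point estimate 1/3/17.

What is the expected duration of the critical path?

46 days

te_A = (5 + 4·7 + 21)/6 = 54/6 = 9
te_B = (7 + 4·13 + 25)/6 = 84/6 = 14
te_C = (8 + 4·9 + 10)/6 = 54/6 = 9
te_D = (11 + 4·12 + 19)/6 = 78/6 = 13
te_E = (8 + 4·11 + 20)/6 = 72/6 = 12
te_F = (11 + 4·14 + 23)/6 = 90/6 = 15
te_G = (2 + 4·5 + 14)/6 = 36/6 = 6
te_H = (1 + 4·2 + 9)/6 = 18/6 = 3
te_I = (1 + 4·3 + 17)/6 = 30/6 = 5

Forward pass:
ES_A = 0; EF_A = 9
ES_B = 0; EF_B = 14
ES_C = max(EF_A=9, EF_B=14) = 14; EF_C = 14+9 = 23
ES_D = 14; EF_D = 14+13 = 27
ES_E = 23; EF_E = 23+12 = 35
ES_F = 14; EF_F = 14+15 = 29
ES_G = max(EF_A=9, EF_E=35) = 35; EF_G = 35+6 = 41
ES_H = max(EF_A=9, EF_C=23) = 23; EF_H = 23+3 = 26
ES_I = max(EF_D=27, EF_F=29, EF_G=41, EF_H=26) = 41; EF_I = 41+5 = 46
Expected project duration μ = 46 days. Critical path: B → C → E → G → I.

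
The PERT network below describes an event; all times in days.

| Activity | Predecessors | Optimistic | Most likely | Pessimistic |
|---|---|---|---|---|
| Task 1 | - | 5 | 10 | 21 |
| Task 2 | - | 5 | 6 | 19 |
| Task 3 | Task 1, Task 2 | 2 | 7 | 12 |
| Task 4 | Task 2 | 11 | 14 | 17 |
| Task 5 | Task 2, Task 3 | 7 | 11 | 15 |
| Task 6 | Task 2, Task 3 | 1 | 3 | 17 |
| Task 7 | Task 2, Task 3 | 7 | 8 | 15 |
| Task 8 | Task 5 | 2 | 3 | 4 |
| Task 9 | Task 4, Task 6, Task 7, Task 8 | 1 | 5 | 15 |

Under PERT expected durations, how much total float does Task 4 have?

te_Task 1 = (5 + 4·10 + 21)/6 = 66/6 = 11
te_Task 2 = (5 + 4·6 + 19)/6 = 48/6 = 8
te_Task 3 = (2 + 4·7 + 12)/6 = 42/6 = 7
te_Task 4 = (11 + 4·14 + 17)/6 = 84/6 = 14
te_Task 5 = (7 + 4·11 + 15)/6 = 66/6 = 11
te_Task 6 = (1 + 4·3 + 17)/6 = 30/6 = 5
te_Task 7 = (7 + 4·8 + 15)/6 = 54/6 = 9
te_Task 8 = (2 + 4·3 + 4)/6 = 18/6 = 3
te_Task 9 = (1 + 4·5 + 15)/6 = 36/6 = 6

Forward pass:
ES_Task 1 = 0; EF_Task 1 = 11
ES_Task 2 = 0; EF_Task 2 = 8
ES_Task 3 = max(EF_Task 1=11, EF_Task 2=8) = 11; EF_Task 3 = 11+7 = 18
ES_Task 4 = 8; EF_Task 4 = 8+14 = 22
ES_Task 5 = max(EF_Task 2=8, EF_Task 3=18) = 18; EF_Task 5 = 18+11 = 29
ES_Task 6 = max(EF_Task 2=8, EF_Task 3=18) = 18; EF_Task 6 = 18+5 = 23
ES_Task 7 = max(EF_Task 2=8, EF_Task 3=18) = 18; EF_Task 7 = 18+9 = 27
ES_Task 8 = 29; EF_Task 8 = 29+3 = 32
ES_Task 9 = max(EF_Task 4=22, EF_Task 6=23, EF_Task 7=27, EF_Task 8=32) = 32; EF_Task 9 = 32+6 = 38
Expected project duration μ = 38 days. Critical path: Task 1 → Task 3 → Task 5 → Task 8 → Task 9.

Backward pass:
LF_Task 9 = 38; LS_Task 9 = 38−6 = 32
LF_Task 8 = LS_Task 9 = 32; LS_Task 8 = 32−3 = 29
LF_Task 7 = LS_Task 9 = 32; LS_Task 7 = 32−9 = 23
LF_Task 6 = LS_Task 9 = 32; LS_Task 6 = 32−5 = 27
LF_Task 5 = LS_Task 8 = 29; LS_Task 5 = 29−11 = 18
LF_Task 4 = LS_Task 9 = 32; LS_Task 4 = 32−14 = 18
LF_Task 3 = min(LS_Task 5=18, LS_Task 6=27, LS_Task 7=23) = 18; LS_Task 3 = 18−7 = 11
LF_Task 2 = min(LS_Task 3=11, LS_Task 4=18, LS_Task 5=18, LS_Task 6=27, LS_Task 7=23) = 11; LS_Task 2 = 11−8 = 3
LF_Task 1 = LS_Task 3 = 11; LS_Task 1 = 11−11 = 0
Slack_Task 4 = LS_Task 4 − ES_Task 4 = 18 − 8 = 10

10 days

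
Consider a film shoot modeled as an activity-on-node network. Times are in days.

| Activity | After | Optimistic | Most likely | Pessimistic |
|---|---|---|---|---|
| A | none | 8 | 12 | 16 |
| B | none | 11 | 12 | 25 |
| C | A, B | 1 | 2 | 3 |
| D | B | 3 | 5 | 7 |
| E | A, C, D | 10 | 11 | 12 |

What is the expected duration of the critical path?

30 days

te_A = (8 + 4·12 + 16)/6 = 72/6 = 12
te_B = (11 + 4·12 + 25)/6 = 84/6 = 14
te_C = (1 + 4·2 + 3)/6 = 12/6 = 2
te_D = (3 + 4·5 + 7)/6 = 30/6 = 5
te_E = (10 + 4·11 + 12)/6 = 66/6 = 11

Forward pass:
ES_A = 0; EF_A = 12
ES_B = 0; EF_B = 14
ES_C = max(EF_A=12, EF_B=14) = 14; EF_C = 14+2 = 16
ES_D = 14; EF_D = 14+5 = 19
ES_E = max(EF_A=12, EF_C=16, EF_D=19) = 19; EF_E = 19+11 = 30
Expected project duration μ = 30 days. Critical path: B → D → E.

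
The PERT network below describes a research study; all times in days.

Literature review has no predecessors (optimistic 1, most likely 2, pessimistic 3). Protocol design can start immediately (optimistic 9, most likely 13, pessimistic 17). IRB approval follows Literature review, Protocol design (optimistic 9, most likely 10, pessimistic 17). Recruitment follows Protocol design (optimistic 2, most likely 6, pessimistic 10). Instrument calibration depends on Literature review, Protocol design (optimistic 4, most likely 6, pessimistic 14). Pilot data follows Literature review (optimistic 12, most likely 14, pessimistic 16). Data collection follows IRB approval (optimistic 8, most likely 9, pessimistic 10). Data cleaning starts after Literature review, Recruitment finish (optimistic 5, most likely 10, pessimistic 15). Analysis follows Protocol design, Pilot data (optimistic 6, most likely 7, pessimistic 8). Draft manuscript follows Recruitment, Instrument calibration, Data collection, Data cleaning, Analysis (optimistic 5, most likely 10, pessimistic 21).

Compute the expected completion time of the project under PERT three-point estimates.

44 days

te_Literature review = (1 + 4·2 + 3)/6 = 12/6 = 2
te_Protocol design = (9 + 4·13 + 17)/6 = 78/6 = 13
te_IRB approval = (9 + 4·10 + 17)/6 = 66/6 = 11
te_Recruitment = (2 + 4·6 + 10)/6 = 36/6 = 6
te_Instrument calibration = (4 + 4·6 + 14)/6 = 42/6 = 7
te_Pilot data = (12 + 4·14 + 16)/6 = 84/6 = 14
te_Data collection = (8 + 4·9 + 10)/6 = 54/6 = 9
te_Data cleaning = (5 + 4·10 + 15)/6 = 60/6 = 10
te_Analysis = (6 + 4·7 + 8)/6 = 42/6 = 7
te_Draft manuscript = (5 + 4·10 + 21)/6 = 66/6 = 11

Forward pass:
ES_Literature review = 0; EF_Literature review = 2
ES_Protocol design = 0; EF_Protocol design = 13
ES_IRB approval = max(EF_Literature review=2, EF_Protocol design=13) = 13; EF_IRB approval = 13+11 = 24
ES_Recruitment = 13; EF_Recruitment = 13+6 = 19
ES_Instrument calibration = max(EF_Literature review=2, EF_Protocol design=13) = 13; EF_Instrument calibration = 13+7 = 20
ES_Pilot data = 2; EF_Pilot data = 2+14 = 16
ES_Data collection = 24; EF_Data collection = 24+9 = 33
ES_Data cleaning = max(EF_Literature review=2, EF_Recruitment=19) = 19; EF_Data cleaning = 19+10 = 29
ES_Analysis = max(EF_Protocol design=13, EF_Pilot data=16) = 16; EF_Analysis = 16+7 = 23
ES_Draft manuscript = max(EF_Recruitment=19, EF_Instrument calibration=20, EF_Data collection=33, EF_Data cleaning=29, EF_Analysis=23) = 33; EF_Draft manuscript = 33+11 = 44
Expected project duration μ = 44 days. Critical path: Protocol design → IRB approval → Data collection → Draft manuscript.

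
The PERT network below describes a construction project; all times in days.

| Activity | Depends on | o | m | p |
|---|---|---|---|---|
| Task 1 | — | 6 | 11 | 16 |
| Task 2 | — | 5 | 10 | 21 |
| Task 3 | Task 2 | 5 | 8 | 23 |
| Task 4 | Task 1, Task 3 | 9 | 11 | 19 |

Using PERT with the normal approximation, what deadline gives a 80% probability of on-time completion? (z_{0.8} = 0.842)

36.7 days

te_Task 1 = (6 + 4·11 + 16)/6 = 66/6 = 11; σ²_Task 1 = ((16−6)/6)² = 2.778
te_Task 2 = (5 + 4·10 + 21)/6 = 66/6 = 11; σ²_Task 2 = ((21−5)/6)² = 7.111
te_Task 3 = (5 + 4·8 + 23)/6 = 60/6 = 10; σ²_Task 3 = ((23−5)/6)² = 9.000
te_Task 4 = (9 + 4·11 + 19)/6 = 72/6 = 12; σ²_Task 4 = ((19−9)/6)² = 2.778

Forward pass:
ES_Task 1 = 0; EF_Task 1 = 11
ES_Task 2 = 0; EF_Task 2 = 11
ES_Task 3 = 11; EF_Task 3 = 11+10 = 21
ES_Task 4 = max(EF_Task 1=11, EF_Task 3=21) = 21; EF_Task 4 = 21+12 = 33
Expected project duration μ = 33 days. Critical path: Task 2 → Task 3 → Task 4.

Variance along critical path = 7.111 + 9.000 + 2.778 = 18.889; σ = 4.346 days.
D = μ + z·σ = 33 + 0.842·4.346 = 36.7 days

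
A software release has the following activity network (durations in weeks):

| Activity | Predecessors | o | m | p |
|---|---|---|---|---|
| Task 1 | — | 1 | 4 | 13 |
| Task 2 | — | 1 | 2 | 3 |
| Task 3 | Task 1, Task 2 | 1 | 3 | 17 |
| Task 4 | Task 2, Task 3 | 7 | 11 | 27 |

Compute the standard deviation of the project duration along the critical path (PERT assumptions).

4.71 weeks

te_Task 1 = (1 + 4·4 + 13)/6 = 30/6 = 5; σ²_Task 1 = ((13−1)/6)² = 4.000
te_Task 2 = (1 + 4·2 + 3)/6 = 12/6 = 2; σ²_Task 2 = ((3−1)/6)² = 0.111
te_Task 3 = (1 + 4·3 + 17)/6 = 30/6 = 5; σ²_Task 3 = ((17−1)/6)² = 7.111
te_Task 4 = (7 + 4·11 + 27)/6 = 78/6 = 13; σ²_Task 4 = ((27−7)/6)² = 11.111

Forward pass:
ES_Task 1 = 0; EF_Task 1 = 5
ES_Task 2 = 0; EF_Task 2 = 2
ES_Task 3 = max(EF_Task 1=5, EF_Task 2=2) = 5; EF_Task 3 = 5+5 = 10
ES_Task 4 = max(EF_Task 2=2, EF_Task 3=10) = 10; EF_Task 4 = 10+13 = 23
Expected project duration μ = 23 weeks. Critical path: Task 1 → Task 3 → Task 4.

Variance along critical path = 4.000 + 7.111 + 11.111 = 22.222
σ = √22.222 = 4.714 weeks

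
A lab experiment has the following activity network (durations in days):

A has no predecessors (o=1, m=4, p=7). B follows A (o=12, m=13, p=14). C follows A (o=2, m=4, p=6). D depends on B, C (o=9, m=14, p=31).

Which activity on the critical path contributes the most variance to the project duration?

D

te_A = (1 + 4·4 + 7)/6 = 24/6 = 4; σ²_A = ((7−1)/6)² = 1.000
te_B = (12 + 4·13 + 14)/6 = 78/6 = 13; σ²_B = ((14−12)/6)² = 0.111
te_C = (2 + 4·4 + 6)/6 = 24/6 = 4; σ²_C = ((6−2)/6)² = 0.444
te_D = (9 + 4·14 + 31)/6 = 96/6 = 16; σ²_D = ((31−9)/6)² = 13.444

Forward pass:
ES_A = 0; EF_A = 4
ES_B = 4; EF_B = 4+13 = 17
ES_C = 4; EF_C = 4+4 = 8
ES_D = max(EF_B=17, EF_C=8) = 17; EF_D = 17+16 = 33
Expected project duration μ = 33 days. Critical path: A → B → D.

Variances on critical path: σ²_A=1.000, σ²_B=0.111, σ²_D=13.444.
Largest is σ²_D = 13.444.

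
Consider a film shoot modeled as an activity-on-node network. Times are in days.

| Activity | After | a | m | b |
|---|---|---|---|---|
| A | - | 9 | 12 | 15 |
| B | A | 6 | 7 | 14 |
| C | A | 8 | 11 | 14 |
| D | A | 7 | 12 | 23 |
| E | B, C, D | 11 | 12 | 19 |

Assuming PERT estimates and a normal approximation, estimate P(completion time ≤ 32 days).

te_A = (9 + 4·12 + 15)/6 = 72/6 = 12; σ²_A = ((15−9)/6)² = 1.000
te_B = (6 + 4·7 + 14)/6 = 48/6 = 8; σ²_B = ((14−6)/6)² = 1.778
te_C = (8 + 4·11 + 14)/6 = 66/6 = 11; σ²_C = ((14−8)/6)² = 1.000
te_D = (7 + 4·12 + 23)/6 = 78/6 = 13; σ²_D = ((23−7)/6)² = 7.111
te_E = (11 + 4·12 + 19)/6 = 78/6 = 13; σ²_E = ((19−11)/6)² = 1.778

Forward pass:
ES_A = 0; EF_A = 12
ES_B = 12; EF_B = 12+8 = 20
ES_C = 12; EF_C = 12+11 = 23
ES_D = 12; EF_D = 12+13 = 25
ES_E = max(EF_B=20, EF_C=23, EF_D=25) = 25; EF_E = 25+13 = 38
Expected project duration μ = 38 days. Critical path: A → D → E.

Variance along critical path = 1.000 + 7.111 + 1.778 = 9.889; σ = √9.889 = 3.145 days.
Z = (32 − 38) / 3.145 = -1.908
P(T ≤ 32) = Φ(-1.908) ≈ 0.028

0.028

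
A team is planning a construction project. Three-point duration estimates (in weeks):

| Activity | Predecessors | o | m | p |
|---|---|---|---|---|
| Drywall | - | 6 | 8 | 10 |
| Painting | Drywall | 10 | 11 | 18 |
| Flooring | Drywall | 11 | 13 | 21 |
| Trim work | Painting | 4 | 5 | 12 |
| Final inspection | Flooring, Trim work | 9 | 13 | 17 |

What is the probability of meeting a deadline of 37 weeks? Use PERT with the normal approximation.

0.203

te_Drywall = (6 + 4·8 + 10)/6 = 48/6 = 8; σ²_Drywall = ((10−6)/6)² = 0.444
te_Painting = (10 + 4·11 + 18)/6 = 72/6 = 12; σ²_Painting = ((18−10)/6)² = 1.778
te_Flooring = (11 + 4·13 + 21)/6 = 84/6 = 14; σ²_Flooring = ((21−11)/6)² = 2.778
te_Trim work = (4 + 4·5 + 12)/6 = 36/6 = 6; σ²_Trim work = ((12−4)/6)² = 1.778
te_Final inspection = (9 + 4·13 + 17)/6 = 78/6 = 13; σ²_Final inspection = ((17−9)/6)² = 1.778

Forward pass:
ES_Drywall = 0; EF_Drywall = 8
ES_Painting = 8; EF_Painting = 8+12 = 20
ES_Flooring = 8; EF_Flooring = 8+14 = 22
ES_Trim work = 20; EF_Trim work = 20+6 = 26
ES_Final inspection = max(EF_Flooring=22, EF_Trim work=26) = 26; EF_Final inspection = 26+13 = 39
Expected project duration μ = 39 weeks. Critical path: Drywall → Painting → Trim work → Final inspection.

Variance along critical path = 0.444 + 1.778 + 1.778 + 1.778 = 5.778; σ = √5.778 = 2.404 weeks.
Z = (37 − 39) / 2.404 = -0.832
P(T ≤ 37) = Φ(-0.832) ≈ 0.203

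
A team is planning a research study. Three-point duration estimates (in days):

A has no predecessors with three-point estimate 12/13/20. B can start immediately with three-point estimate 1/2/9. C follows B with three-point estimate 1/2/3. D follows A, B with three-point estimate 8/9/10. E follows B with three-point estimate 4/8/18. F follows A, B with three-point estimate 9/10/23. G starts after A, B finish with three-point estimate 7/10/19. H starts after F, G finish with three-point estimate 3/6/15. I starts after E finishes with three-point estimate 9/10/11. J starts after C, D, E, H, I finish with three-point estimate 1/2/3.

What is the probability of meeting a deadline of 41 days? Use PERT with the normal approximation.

0.963

te_A = (12 + 4·13 + 20)/6 = 84/6 = 14; σ²_A = ((20−12)/6)² = 1.778
te_B = (1 + 4·2 + 9)/6 = 18/6 = 3; σ²_B = ((9−1)/6)² = 1.778
te_C = (1 + 4·2 + 3)/6 = 12/6 = 2; σ²_C = ((3−1)/6)² = 0.111
te_D = (8 + 4·9 + 10)/6 = 54/6 = 9; σ²_D = ((10−8)/6)² = 0.111
te_E = (4 + 4·8 + 18)/6 = 54/6 = 9; σ²_E = ((18−4)/6)² = 5.444
te_F = (9 + 4·10 + 23)/6 = 72/6 = 12; σ²_F = ((23−9)/6)² = 5.444
te_G = (7 + 4·10 + 19)/6 = 66/6 = 11; σ²_G = ((19−7)/6)² = 4.000
te_H = (3 + 4·6 + 15)/6 = 42/6 = 7; σ²_H = ((15−3)/6)² = 4.000
te_I = (9 + 4·10 + 11)/6 = 60/6 = 10; σ²_I = ((11−9)/6)² = 0.111
te_J = (1 + 4·2 + 3)/6 = 12/6 = 2; σ²_J = ((3−1)/6)² = 0.111

Forward pass:
ES_A = 0; EF_A = 14
ES_B = 0; EF_B = 3
ES_C = 3; EF_C = 3+2 = 5
ES_D = max(EF_A=14, EF_B=3) = 14; EF_D = 14+9 = 23
ES_E = 3; EF_E = 3+9 = 12
ES_F = max(EF_A=14, EF_B=3) = 14; EF_F = 14+12 = 26
ES_G = max(EF_A=14, EF_B=3) = 14; EF_G = 14+11 = 25
ES_H = max(EF_F=26, EF_G=25) = 26; EF_H = 26+7 = 33
ES_I = 12; EF_I = 12+10 = 22
ES_J = max(EF_C=5, EF_D=23, EF_E=12, EF_H=33, EF_I=22) = 33; EF_J = 33+2 = 35
Expected project duration μ = 35 days. Critical path: A → F → H → J.

Variance along critical path = 1.778 + 5.444 + 4.000 + 0.111 = 11.333; σ = √11.333 = 3.367 days.
Z = (41 − 35) / 3.367 = 1.782
P(T ≤ 41) = Φ(1.782) ≈ 0.963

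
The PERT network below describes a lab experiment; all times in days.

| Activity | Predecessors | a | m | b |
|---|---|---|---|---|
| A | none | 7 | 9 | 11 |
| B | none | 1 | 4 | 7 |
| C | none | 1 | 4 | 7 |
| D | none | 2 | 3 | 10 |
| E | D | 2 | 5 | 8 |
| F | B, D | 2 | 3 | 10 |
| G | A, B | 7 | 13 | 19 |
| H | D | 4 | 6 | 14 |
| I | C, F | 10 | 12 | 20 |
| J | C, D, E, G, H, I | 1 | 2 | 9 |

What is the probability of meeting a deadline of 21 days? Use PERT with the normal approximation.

0.054

te_A = (7 + 4·9 + 11)/6 = 54/6 = 9; σ²_A = ((11−7)/6)² = 0.444
te_B = (1 + 4·4 + 7)/6 = 24/6 = 4; σ²_B = ((7−1)/6)² = 1.000
te_C = (1 + 4·4 + 7)/6 = 24/6 = 4; σ²_C = ((7−1)/6)² = 1.000
te_D = (2 + 4·3 + 10)/6 = 24/6 = 4; σ²_D = ((10−2)/6)² = 1.778
te_E = (2 + 4·5 + 8)/6 = 30/6 = 5; σ²_E = ((8−2)/6)² = 1.000
te_F = (2 + 4·3 + 10)/6 = 24/6 = 4; σ²_F = ((10−2)/6)² = 1.778
te_G = (7 + 4·13 + 19)/6 = 78/6 = 13; σ²_G = ((19−7)/6)² = 4.000
te_H = (4 + 4·6 + 14)/6 = 42/6 = 7; σ²_H = ((14−4)/6)² = 2.778
te_I = (10 + 4·12 + 20)/6 = 78/6 = 13; σ²_I = ((20−10)/6)² = 2.778
te_J = (1 + 4·2 + 9)/6 = 18/6 = 3; σ²_J = ((9−1)/6)² = 1.778

Forward pass:
ES_A = 0; EF_A = 9
ES_B = 0; EF_B = 4
ES_C = 0; EF_C = 4
ES_D = 0; EF_D = 4
ES_E = 4; EF_E = 4+5 = 9
ES_F = max(EF_B=4, EF_D=4) = 4; EF_F = 4+4 = 8
ES_G = max(EF_A=9, EF_B=4) = 9; EF_G = 9+13 = 22
ES_H = 4; EF_H = 4+7 = 11
ES_I = max(EF_C=4, EF_F=8) = 8; EF_I = 8+13 = 21
ES_J = max(EF_C=4, EF_D=4, EF_E=9, EF_G=22, EF_H=11, EF_I=21) = 22; EF_J = 22+3 = 25
Expected project duration μ = 25 days. Critical path: A → G → J.

Variance along critical path = 0.444 + 4.000 + 1.778 = 6.222; σ = √6.222 = 2.494 days.
Z = (21 − 25) / 2.494 = -1.604
P(T ≤ 21) = Φ(-1.604) ≈ 0.054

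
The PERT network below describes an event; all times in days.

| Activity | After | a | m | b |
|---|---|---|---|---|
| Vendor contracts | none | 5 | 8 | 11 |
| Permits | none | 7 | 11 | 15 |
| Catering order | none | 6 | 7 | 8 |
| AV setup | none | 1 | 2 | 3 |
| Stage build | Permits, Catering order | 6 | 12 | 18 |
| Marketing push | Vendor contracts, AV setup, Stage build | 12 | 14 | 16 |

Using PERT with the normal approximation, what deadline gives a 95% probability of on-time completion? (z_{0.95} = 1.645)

41.1 days

te_Vendor contracts = (5 + 4·8 + 11)/6 = 48/6 = 8; σ²_Vendor contracts = ((11−5)/6)² = 1.000
te_Permits = (7 + 4·11 + 15)/6 = 66/6 = 11; σ²_Permits = ((15−7)/6)² = 1.778
te_Catering order = (6 + 4·7 + 8)/6 = 42/6 = 7; σ²_Catering order = ((8−6)/6)² = 0.111
te_AV setup = (1 + 4·2 + 3)/6 = 12/6 = 2; σ²_AV setup = ((3−1)/6)² = 0.111
te_Stage build = (6 + 4·12 + 18)/6 = 72/6 = 12; σ²_Stage build = ((18−6)/6)² = 4.000
te_Marketing push = (12 + 4·14 + 16)/6 = 84/6 = 14; σ²_Marketing push = ((16−12)/6)² = 0.444

Forward pass:
ES_Vendor contracts = 0; EF_Vendor contracts = 8
ES_Permits = 0; EF_Permits = 11
ES_Catering order = 0; EF_Catering order = 7
ES_AV setup = 0; EF_AV setup = 2
ES_Stage build = max(EF_Permits=11, EF_Catering order=7) = 11; EF_Stage build = 11+12 = 23
ES_Marketing push = max(EF_Vendor contracts=8, EF_AV setup=2, EF_Stage build=23) = 23; EF_Marketing push = 23+14 = 37
Expected project duration μ = 37 days. Critical path: Permits → Stage build → Marketing push.

Variance along critical path = 1.778 + 4.000 + 0.444 = 6.222; σ = 2.494 days.
D = μ + z·σ = 37 + 1.645·2.494 = 41.1 days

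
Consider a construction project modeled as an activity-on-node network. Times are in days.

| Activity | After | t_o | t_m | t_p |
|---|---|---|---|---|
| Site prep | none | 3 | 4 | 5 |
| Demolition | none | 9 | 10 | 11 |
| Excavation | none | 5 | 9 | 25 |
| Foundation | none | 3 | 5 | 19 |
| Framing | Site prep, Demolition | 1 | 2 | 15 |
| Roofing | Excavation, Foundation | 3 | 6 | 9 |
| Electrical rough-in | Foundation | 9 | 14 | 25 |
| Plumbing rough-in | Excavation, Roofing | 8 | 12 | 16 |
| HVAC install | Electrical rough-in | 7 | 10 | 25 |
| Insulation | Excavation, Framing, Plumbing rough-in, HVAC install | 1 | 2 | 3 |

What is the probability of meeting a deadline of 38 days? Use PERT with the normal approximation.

te_Site prep = (3 + 4·4 + 5)/6 = 24/6 = 4; σ²_Site prep = ((5−3)/6)² = 0.111
te_Demolition = (9 + 4·10 + 11)/6 = 60/6 = 10; σ²_Demolition = ((11−9)/6)² = 0.111
te_Excavation = (5 + 4·9 + 25)/6 = 66/6 = 11; σ²_Excavation = ((25−5)/6)² = 11.111
te_Foundation = (3 + 4·5 + 19)/6 = 42/6 = 7; σ²_Foundation = ((19−3)/6)² = 7.111
te_Framing = (1 + 4·2 + 15)/6 = 24/6 = 4; σ²_Framing = ((15−1)/6)² = 5.444
te_Roofing = (3 + 4·6 + 9)/6 = 36/6 = 6; σ²_Roofing = ((9−3)/6)² = 1.000
te_Electrical rough-in = (9 + 4·14 + 25)/6 = 90/6 = 15; σ²_Electrical rough-in = ((25−9)/6)² = 7.111
te_Plumbing rough-in = (8 + 4·12 + 16)/6 = 72/6 = 12; σ²_Plumbing rough-in = ((16−8)/6)² = 1.778
te_HVAC install = (7 + 4·10 + 25)/6 = 72/6 = 12; σ²_HVAC install = ((25−7)/6)² = 9.000
te_Insulation = (1 + 4·2 + 3)/6 = 12/6 = 2; σ²_Insulation = ((3−1)/6)² = 0.111

Forward pass:
ES_Site prep = 0; EF_Site prep = 4
ES_Demolition = 0; EF_Demolition = 10
ES_Excavation = 0; EF_Excavation = 11
ES_Foundation = 0; EF_Foundation = 7
ES_Framing = max(EF_Site prep=4, EF_Demolition=10) = 10; EF_Framing = 10+4 = 14
ES_Roofing = max(EF_Excavation=11, EF_Foundation=7) = 11; EF_Roofing = 11+6 = 17
ES_Electrical rough-in = 7; EF_Electrical rough-in = 7+15 = 22
ES_Plumbing rough-in = max(EF_Excavation=11, EF_Roofing=17) = 17; EF_Plumbing rough-in = 17+12 = 29
ES_HVAC install = 22; EF_HVAC install = 22+12 = 34
ES_Insulation = max(EF_Excavation=11, EF_Framing=14, EF_Plumbing rough-in=29, EF_HVAC install=34) = 34; EF_Insulation = 34+2 = 36
Expected project duration μ = 36 days. Critical path: Foundation → Electrical rough-in → HVAC install → Insulation.

Variance along critical path = 7.111 + 7.111 + 9.000 + 0.111 = 23.333; σ = √23.333 = 4.830 days.
Z = (38 − 36) / 4.830 = 0.414
P(T ≤ 38) = Φ(0.414) ≈ 0.661

0.661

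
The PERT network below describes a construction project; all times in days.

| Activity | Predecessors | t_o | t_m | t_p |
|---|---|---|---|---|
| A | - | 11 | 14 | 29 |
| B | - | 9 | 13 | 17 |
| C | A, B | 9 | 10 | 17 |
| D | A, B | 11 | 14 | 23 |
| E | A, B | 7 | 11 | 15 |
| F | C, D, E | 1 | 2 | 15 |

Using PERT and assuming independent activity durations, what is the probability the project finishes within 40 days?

te_A = (11 + 4·14 + 29)/6 = 96/6 = 16; σ²_A = ((29−11)/6)² = 9.000
te_B = (9 + 4·13 + 17)/6 = 78/6 = 13; σ²_B = ((17−9)/6)² = 1.778
te_C = (9 + 4·10 + 17)/6 = 66/6 = 11; σ²_C = ((17−9)/6)² = 1.778
te_D = (11 + 4·14 + 23)/6 = 90/6 = 15; σ²_D = ((23−11)/6)² = 4.000
te_E = (7 + 4·11 + 15)/6 = 66/6 = 11; σ²_E = ((15−7)/6)² = 1.778
te_F = (1 + 4·2 + 15)/6 = 24/6 = 4; σ²_F = ((15−1)/6)² = 5.444

Forward pass:
ES_A = 0; EF_A = 16
ES_B = 0; EF_B = 13
ES_C = max(EF_A=16, EF_B=13) = 16; EF_C = 16+11 = 27
ES_D = max(EF_A=16, EF_B=13) = 16; EF_D = 16+15 = 31
ES_E = max(EF_A=16, EF_B=13) = 16; EF_E = 16+11 = 27
ES_F = max(EF_C=27, EF_D=31, EF_E=27) = 31; EF_F = 31+4 = 35
Expected project duration μ = 35 days. Critical path: A → D → F.

Variance along critical path = 9.000 + 4.000 + 5.444 = 18.444; σ = √18.444 = 4.295 days.
Z = (40 − 35) / 4.295 = 1.164
P(T ≤ 40) = Φ(1.164) ≈ 0.878

0.878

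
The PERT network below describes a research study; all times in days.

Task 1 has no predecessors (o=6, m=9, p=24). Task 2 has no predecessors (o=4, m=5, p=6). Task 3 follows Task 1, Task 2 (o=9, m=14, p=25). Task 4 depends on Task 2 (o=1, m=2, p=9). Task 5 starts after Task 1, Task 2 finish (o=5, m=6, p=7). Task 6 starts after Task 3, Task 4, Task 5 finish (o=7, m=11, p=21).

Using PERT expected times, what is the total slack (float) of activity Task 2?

te_Task 1 = (6 + 4·9 + 24)/6 = 66/6 = 11
te_Task 2 = (4 + 4·5 + 6)/6 = 30/6 = 5
te_Task 3 = (9 + 4·14 + 25)/6 = 90/6 = 15
te_Task 4 = (1 + 4·2 + 9)/6 = 18/6 = 3
te_Task 5 = (5 + 4·6 + 7)/6 = 36/6 = 6
te_Task 6 = (7 + 4·11 + 21)/6 = 72/6 = 12

Forward pass:
ES_Task 1 = 0; EF_Task 1 = 11
ES_Task 2 = 0; EF_Task 2 = 5
ES_Task 3 = max(EF_Task 1=11, EF_Task 2=5) = 11; EF_Task 3 = 11+15 = 26
ES_Task 4 = 5; EF_Task 4 = 5+3 = 8
ES_Task 5 = max(EF_Task 1=11, EF_Task 2=5) = 11; EF_Task 5 = 11+6 = 17
ES_Task 6 = max(EF_Task 3=26, EF_Task 4=8, EF_Task 5=17) = 26; EF_Task 6 = 26+12 = 38
Expected project duration μ = 38 days. Critical path: Task 1 → Task 3 → Task 6.

Backward pass:
LF_Task 6 = 38; LS_Task 6 = 38−12 = 26
LF_Task 5 = LS_Task 6 = 26; LS_Task 5 = 26−6 = 20
LF_Task 4 = LS_Task 6 = 26; LS_Task 4 = 26−3 = 23
LF_Task 3 = LS_Task 6 = 26; LS_Task 3 = 26−15 = 11
LF_Task 2 = min(LS_Task 3=11, LS_Task 4=23, LS_Task 5=20) = 11; LS_Task 2 = 11−5 = 6
LF_Task 1 = min(LS_Task 3=11, LS_Task 5=20) = 11; LS_Task 1 = 11−11 = 0
Slack_Task 2 = LS_Task 2 − ES_Task 2 = 6 − 0 = 6

6 days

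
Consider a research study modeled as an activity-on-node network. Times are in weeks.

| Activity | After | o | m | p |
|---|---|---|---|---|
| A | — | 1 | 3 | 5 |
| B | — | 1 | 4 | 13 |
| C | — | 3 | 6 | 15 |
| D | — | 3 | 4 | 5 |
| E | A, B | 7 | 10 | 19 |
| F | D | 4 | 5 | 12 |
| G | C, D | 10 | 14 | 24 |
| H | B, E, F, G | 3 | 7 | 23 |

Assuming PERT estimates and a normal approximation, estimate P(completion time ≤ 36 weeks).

te_A = (1 + 4·3 + 5)/6 = 18/6 = 3; σ²_A = ((5−1)/6)² = 0.444
te_B = (1 + 4·4 + 13)/6 = 30/6 = 5; σ²_B = ((13−1)/6)² = 4.000
te_C = (3 + 4·6 + 15)/6 = 42/6 = 7; σ²_C = ((15−3)/6)² = 4.000
te_D = (3 + 4·4 + 5)/6 = 24/6 = 4; σ²_D = ((5−3)/6)² = 0.111
te_E = (7 + 4·10 + 19)/6 = 66/6 = 11; σ²_E = ((19−7)/6)² = 4.000
te_F = (4 + 4·5 + 12)/6 = 36/6 = 6; σ²_F = ((12−4)/6)² = 1.778
te_G = (10 + 4·14 + 24)/6 = 90/6 = 15; σ²_G = ((24−10)/6)² = 5.444
te_H = (3 + 4·7 + 23)/6 = 54/6 = 9; σ²_H = ((23−3)/6)² = 11.111

Forward pass:
ES_A = 0; EF_A = 3
ES_B = 0; EF_B = 5
ES_C = 0; EF_C = 7
ES_D = 0; EF_D = 4
ES_E = max(EF_A=3, EF_B=5) = 5; EF_E = 5+11 = 16
ES_F = 4; EF_F = 4+6 = 10
ES_G = max(EF_C=7, EF_D=4) = 7; EF_G = 7+15 = 22
ES_H = max(EF_B=5, EF_E=16, EF_F=10, EF_G=22) = 22; EF_H = 22+9 = 31
Expected project duration μ = 31 weeks. Critical path: C → G → H.

Variance along critical path = 4.000 + 5.444 + 11.111 = 20.556; σ = √20.556 = 4.534 weeks.
Z = (36 − 31) / 4.534 = 1.103
P(T ≤ 36) = Φ(1.103) ≈ 0.865

0.865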